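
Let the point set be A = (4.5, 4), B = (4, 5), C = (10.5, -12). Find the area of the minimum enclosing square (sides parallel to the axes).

289

The bounding box has width 6.5 and height 17.
An axis-aligned square enclosing the set must have side ≥ max(width, height).
So the minimum side is max(6.5, 17) = 17.
Area = 17² = 289.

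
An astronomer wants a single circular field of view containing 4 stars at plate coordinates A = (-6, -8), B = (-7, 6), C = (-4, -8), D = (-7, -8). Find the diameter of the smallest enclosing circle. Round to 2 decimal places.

14.32

A smallest enclosing disk is always determined by at most three of the input points on its boundary.
The farthest pair is B–C with squared distance 205. The circle on this segment as diameter has centre (-5.5, -1) and r² = 205/4 = 51.25.
Check A: distance² to centre = 49.25 ≤ 51.25, so it lies inside.
All remaining points lie in this disk, and no smaller disk contains both endpoints, so this is the minimum enclosing circle.
Diameter = 2r = 2√(51.25) ≈ 14.32.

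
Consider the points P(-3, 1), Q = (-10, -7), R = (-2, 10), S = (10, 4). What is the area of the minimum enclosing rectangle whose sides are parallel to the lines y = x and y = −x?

279

In coordinates u = x + y, v = x − y the rectangle is axis-aligned; the map (x,y)→(u,v) scales areas by 2.
u-values: -2, -17, 8, 14; range = 14 − (-17) = 31.
v-values: -4, -3, -12, 6; range = 6 − (-12) = 18.
Area = (31 × 18) / 2 = 279.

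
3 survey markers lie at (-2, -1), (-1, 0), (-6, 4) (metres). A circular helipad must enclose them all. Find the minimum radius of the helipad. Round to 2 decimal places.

3.22

Call the three points A, B, C in the order given.
Side lengths²: AB² = 2, AC² = 41, BC² = 41.
Since BC² = 41 < 41 + 2 = 43, the triangle is acute, so the smallest enclosing circle is the circumcircle.
Circumcentre = (-67/18, 31/18), r² = 1681/162.
r = √(1681/162) ≈ 3.22.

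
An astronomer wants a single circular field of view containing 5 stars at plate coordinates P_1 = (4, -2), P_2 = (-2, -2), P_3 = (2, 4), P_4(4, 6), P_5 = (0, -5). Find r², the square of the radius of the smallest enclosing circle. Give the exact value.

The minimum enclosing circle of a finite set is fixed by two of the points (as a diameter) or three (as a circumcircle).
The farthest pair is P_4–P_5 with squared distance 137. The circle on this segment as diameter has centre (2, 0.5) and r² = 137/4 = 34.25.
Check P_1: distance² to centre = 10.25 ≤ 34.25, so it lies inside.
All remaining points lie in this disk, and no smaller disk contains both endpoints, so this is the minimum enclosing circle.

34.25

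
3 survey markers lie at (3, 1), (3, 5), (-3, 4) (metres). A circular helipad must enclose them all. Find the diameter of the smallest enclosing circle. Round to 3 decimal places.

6.801

Call the three points A, B, C in the order given.
Side lengths²: AB² = 16, AC² = 45, BC² = 37.
Since AC² = 45 < 37 + 16 = 53, the triangle is acute, so the smallest enclosing circle is the circumcircle.
Circumcentre = (0.25, 3), r² = 11.5625.
Diameter = 2r = 2√(11.5625) ≈ 6.801.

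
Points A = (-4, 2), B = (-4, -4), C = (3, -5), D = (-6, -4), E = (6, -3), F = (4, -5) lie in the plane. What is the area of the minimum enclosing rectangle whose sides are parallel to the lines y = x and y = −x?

97.5

In coordinates u = x + y, v = x − y the rectangle is axis-aligned; the map (x,y)→(u,v) scales areas by 2.
u-values: -2, -8, -2, -10, 3, -1; range = 3 − (-10) = 13.
v-values: -6, 0, 8, -2, 9, 9; range = 9 − (-6) = 15.
Area = (13 × 15) / 2 = 97.5.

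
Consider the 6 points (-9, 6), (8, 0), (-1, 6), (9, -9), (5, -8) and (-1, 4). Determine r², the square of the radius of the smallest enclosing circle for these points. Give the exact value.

137.25

The minimum enclosing circle of a finite set is fixed by two of the points (as a diameter) or three (as a circumcircle).
The farthest pair is (-9, 6)–(9, -9) with squared distance 549. The circle on this segment as diameter has centre (0, -1.5) and r² = 549/4 = 137.25.
Check (8, 0): distance² to centre = 66.25 ≤ 137.25, so it lies inside.
All remaining points lie in this disk, and no smaller disk contains both endpoints, so this is the minimum enclosing circle.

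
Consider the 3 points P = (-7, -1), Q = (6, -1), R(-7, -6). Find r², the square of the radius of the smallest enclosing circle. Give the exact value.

Side lengths²: PQ² = 169, PR² = 25, QR² = 194.
Since QR² = 194 ≥ 169 + 25 = 194, the angle opposite QR is not acute, so the smallest enclosing circle has QR as diameter.
Centre = midpoint of QR = (-0.5, -3.5), r² = 194/4 = 48.5.

48.5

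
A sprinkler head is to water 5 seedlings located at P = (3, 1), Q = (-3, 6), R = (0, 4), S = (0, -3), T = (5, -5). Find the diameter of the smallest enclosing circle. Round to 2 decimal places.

13.60

By Welzl's lemma the MEC is supported by two points (diametrically opposite) or three points (on a circumcircle).
The farthest pair is Q–T with squared distance 185. The circle on this segment as diameter has centre (1, 0.5) and r² = 185/4 = 46.25.
Check P: distance² to centre = 4.25 ≤ 46.25, so it lies inside.
All remaining points lie in this disk, and no smaller disk contains both endpoints, so this is the minimum enclosing circle.
Diameter = 2r = 2√(46.25) ≈ 13.60.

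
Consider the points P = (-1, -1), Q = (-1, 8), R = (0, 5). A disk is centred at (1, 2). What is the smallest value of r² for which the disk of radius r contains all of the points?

The required radius is the distance from (1, 2) to the farthest point.
Squared distances: 13, 40, 10.
Maximum is 40, attained at Q.

40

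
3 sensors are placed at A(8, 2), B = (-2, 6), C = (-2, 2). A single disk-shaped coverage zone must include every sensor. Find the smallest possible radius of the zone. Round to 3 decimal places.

5.385

Side lengths²: AB² = 116, AC² = 100, BC² = 16.
Since AB² = 116 ≥ 100 + 16 = 116, the angle opposite AB is not acute, so the smallest enclosing circle has AB as diameter.
Centre = midpoint of AB = (3, 4), r² = 116/4 = 29.
r = √29 ≈ 5.385.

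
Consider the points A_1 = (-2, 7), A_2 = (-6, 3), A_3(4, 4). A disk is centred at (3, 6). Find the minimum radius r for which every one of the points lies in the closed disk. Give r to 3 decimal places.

The required radius is the distance from (3, 6) to the farthest point.
Squared distances: 26, 90, 5.
Maximum is 90, attained at A_2.
r = √90 ≈ 9.487.

9.487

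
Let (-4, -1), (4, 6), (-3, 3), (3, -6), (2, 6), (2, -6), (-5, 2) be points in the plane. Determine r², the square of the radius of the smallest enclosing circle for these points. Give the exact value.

By Welzl's lemma the MEC is supported by two points (diametrically opposite) or three points (on a circumcircle).
The minimum enclosing circle is determined by three boundary points: (4, 6), (3, -6), (-5, 2).
Their circumcentre is (31/26, 5/26) with r² = 14065/338.
The farthest remaining point (2, -6) is at distance² 13181/338 ≤ 14065/338.

14065/338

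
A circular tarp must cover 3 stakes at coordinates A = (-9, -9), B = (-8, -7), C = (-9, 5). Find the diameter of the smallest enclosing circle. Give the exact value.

14

Side lengths²: AB² = 5, AC² = 196, BC² = 145.
Since AC² = 196 ≥ 145 + 5 = 150, the angle opposite AC is not acute, so the smallest enclosing circle has AC as diameter.
Centre = midpoint of AC = (-9, -2), r² = 196/4 = 49.
Diameter = 2r = 2√49 = 14.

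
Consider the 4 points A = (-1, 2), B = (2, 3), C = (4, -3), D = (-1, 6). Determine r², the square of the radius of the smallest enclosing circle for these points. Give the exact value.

The minimum enclosing circle of a finite set is fixed by two of the points (as a diameter) or three (as a circumcircle).
The farthest pair is C–D with squared distance 106. The circle on this segment as diameter has centre (1.5, 1.5) and r² = 106/4 = 26.5.
Check A: distance² to centre = 6.5 ≤ 26.5, so it lies inside.
All remaining points lie in this disk, and no smaller disk contains both endpoints, so this is the minimum enclosing circle.

26.5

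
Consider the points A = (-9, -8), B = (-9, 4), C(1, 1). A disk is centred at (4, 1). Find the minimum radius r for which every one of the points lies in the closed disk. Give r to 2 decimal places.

15.81

The required radius is the distance from (4, 1) to the farthest point.
Squared distances: 250, 178, 9.
Maximum is 250, attained at A.
r = √250 ≈ 15.81.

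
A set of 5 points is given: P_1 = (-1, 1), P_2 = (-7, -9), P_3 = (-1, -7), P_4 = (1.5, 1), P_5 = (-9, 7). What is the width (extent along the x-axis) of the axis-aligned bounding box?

10.5

max x = 1.5, min x = -9, so width = 10.5.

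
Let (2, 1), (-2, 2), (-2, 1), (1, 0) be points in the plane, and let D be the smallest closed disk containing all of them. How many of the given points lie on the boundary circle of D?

The farthest pair is (2, 1)–(-2, 2) with squared distance 17. The circle on this segment as diameter has centre (0, 1.5) and r² = 17/4 = 4.25.
Check (-2, 1): distance² to centre = 4.25 ≤ 4.25, so it lies inside.
All remaining points lie in this disk, and no smaller disk contains both endpoints, so this is the minimum enclosing circle.
The points at distance exactly r from the centre are (2, 1), (-2, 2), (-2, 1) — 3 points.

3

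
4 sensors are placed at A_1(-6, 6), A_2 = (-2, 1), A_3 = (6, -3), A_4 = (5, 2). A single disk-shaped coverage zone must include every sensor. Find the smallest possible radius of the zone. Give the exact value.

7.5

A smallest enclosing disk is always determined by at most three of the input points on its boundary.
The farthest pair is A_1–A_3 with squared distance 225. The circle on this segment as diameter has centre (0, 1.5) and r² = 225/4 = 56.25.
Check A_2: distance² to centre = 4.25 ≤ 56.25, so it lies inside.
All remaining points lie in this disk, and no smaller disk contains both endpoints, so this is the minimum enclosing circle.
r = √(56.25) = 7.5.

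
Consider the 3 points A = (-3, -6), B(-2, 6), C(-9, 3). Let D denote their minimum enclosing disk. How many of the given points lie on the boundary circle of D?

Side lengths²: AB² = 145, AC² = 117, BC² = 58.
Since AB² = 145 < 117 + 58 = 175, the triangle is acute, so the smallest enclosing circle is the circumcircle.
Circumcentre = (-65/18, 5/54), r² = 54665/1458.
The points at distance exactly r from the centre are A, B, C — 3 points.

3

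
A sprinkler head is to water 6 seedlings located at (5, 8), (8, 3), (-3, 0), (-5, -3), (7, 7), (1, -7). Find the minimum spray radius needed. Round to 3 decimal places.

A smallest enclosing disk is always determined by at most three of the input points on its boundary.
The minimum enclosing circle is determined by three boundary points: (-5, -3), (7, 7), (1, -7).
Their circumcentre is (52/27, 8/9) with r² = 45994/729.
The farthest remaining point (5, 8) is at distance² 43753/729 ≤ 45994/729.
r = √(45994/729) ≈ 7.943.

7.943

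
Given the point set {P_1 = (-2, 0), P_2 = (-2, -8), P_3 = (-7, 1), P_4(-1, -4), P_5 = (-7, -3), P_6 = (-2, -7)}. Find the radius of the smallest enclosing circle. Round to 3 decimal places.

5.148

By Welzl's lemma the MEC is supported by two points (diametrically opposite) or three points (on a circumcircle).
The farthest pair is P_2–P_3 with squared distance 106. The circle on this segment as diameter has centre (-4.5, -3.5) and r² = 106/4 = 26.5.
Check P_1: distance² to centre = 18.5 ≤ 26.5, so it lies inside.
All remaining points lie in this disk, and no smaller disk contains both endpoints, so this is the minimum enclosing circle.
r = √(26.5) ≈ 5.148.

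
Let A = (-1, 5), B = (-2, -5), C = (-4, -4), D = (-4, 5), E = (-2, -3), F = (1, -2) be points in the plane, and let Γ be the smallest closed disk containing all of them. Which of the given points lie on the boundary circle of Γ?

A, B, D

By Welzl's lemma the MEC is supported by two points (diametrically opposite) or three points (on a circumcircle).
The minimum enclosing circle is determined by three boundary points: A, B, D.
Their circumcentre is (-2.5, 0.1) with r² = 26.26.
The farthest remaining point C is at distance² 19.06 ≤ 26.26.
The points at distance exactly r from the centre are A, B, D — 3 points.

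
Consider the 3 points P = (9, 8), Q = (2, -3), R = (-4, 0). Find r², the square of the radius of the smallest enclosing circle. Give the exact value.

Side lengths²: PQ² = 170, PR² = 233, QR² = 45.
Since PR² = 233 ≥ 170 + 45 = 215, the angle opposite PR is not acute, so the smallest enclosing circle has PR as diameter.
Centre = midpoint of PR = (2.5, 4), r² = 233/4 = 58.25.

58.25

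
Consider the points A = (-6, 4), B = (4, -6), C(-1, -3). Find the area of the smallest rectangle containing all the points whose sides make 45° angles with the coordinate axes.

In coordinates u = x + y, v = x − y the rectangle is axis-aligned; the map (x,y)→(u,v) scales areas by 2.
u-values: -2, -2, -4; range = -2 − (-4) = 2.
v-values: -10, 10, 2; range = 10 − (-10) = 20.
Area = (2 × 20) / 2 = 20.

20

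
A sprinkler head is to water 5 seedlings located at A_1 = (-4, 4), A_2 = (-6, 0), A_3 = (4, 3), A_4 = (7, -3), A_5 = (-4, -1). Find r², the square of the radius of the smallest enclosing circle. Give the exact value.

The minimum enclosing circle of a finite set is fixed by two of the points (as a diameter) or three (as a circumcircle).
The minimum enclosing circle is determined by three boundary points: A_1, A_2, A_4.
Their circumcentre is (19/29, -24/29) with r² = 37825/841.
The farthest remaining point A_3 is at distance² 21730/841 ≤ 37825/841.

37825/841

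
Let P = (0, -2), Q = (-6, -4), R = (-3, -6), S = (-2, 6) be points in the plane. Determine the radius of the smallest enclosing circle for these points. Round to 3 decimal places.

The farthest pair is R–S with squared distance 145. The circle on this segment as diameter has centre (-2.5, 0) and r² = 145/4 = 36.25.
Check P: distance² to centre = 10.25 ≤ 36.25, so it lies inside.
All remaining points lie in this disk, and no smaller disk contains both endpoints, so this is the minimum enclosing circle.
r = √(36.25) ≈ 6.021.

6.021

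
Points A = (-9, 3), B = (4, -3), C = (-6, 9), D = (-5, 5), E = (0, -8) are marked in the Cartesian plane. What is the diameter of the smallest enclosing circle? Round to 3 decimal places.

18.028

A smallest enclosing disk is always determined by at most three of the input points on its boundary.
The farthest pair is C–E with squared distance 325. The circle on this segment as diameter has centre (-3, 0.5) and r² = 325/4 = 81.25.
Check A: distance² to centre = 42.25 ≤ 81.25, so it lies inside.
All remaining points lie in this disk, and no smaller disk contains both endpoints, so this is the minimum enclosing circle.
Diameter = 2r = 2√(81.25) ≈ 18.028.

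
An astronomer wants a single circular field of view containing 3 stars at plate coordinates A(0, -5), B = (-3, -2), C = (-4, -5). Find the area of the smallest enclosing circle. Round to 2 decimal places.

Side lengths²: AB² = 18, AC² = 16, BC² = 10.
Since AB² = 18 < 16 + 10 = 26, the triangle is acute, so the smallest enclosing circle is the circumcircle.
Circumcentre = (-2, -4), r² = 5.
Area = π·r² = π·5 ≈ 15.71.

15.71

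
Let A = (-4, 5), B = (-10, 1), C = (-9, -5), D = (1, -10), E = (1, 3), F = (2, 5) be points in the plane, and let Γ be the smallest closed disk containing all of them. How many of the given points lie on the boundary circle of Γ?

3

The minimum enclosing circle is determined by three boundary points: B, D, F.
Their circumcentre is (-2.25, -2.25) with r² = 70.625.
The farthest remaining point A is at distance² 55.625 ≤ 70.625.
The points at distance exactly r from the centre are B, D, F — 3 points.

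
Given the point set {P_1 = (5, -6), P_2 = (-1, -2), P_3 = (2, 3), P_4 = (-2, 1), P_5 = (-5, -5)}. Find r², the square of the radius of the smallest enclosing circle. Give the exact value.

57065/1682

The minimum enclosing circle of a finite set is fixed by two of the points (as a diameter) or three (as a circumcircle).
The minimum enclosing circle is determined by three boundary points: P_1, P_3, P_5.
Their circumcentre is (17/58, -149/58) with r² = 57065/1682.
The farthest remaining point P_4 is at distance² 30269/1682 ≤ 57065/1682.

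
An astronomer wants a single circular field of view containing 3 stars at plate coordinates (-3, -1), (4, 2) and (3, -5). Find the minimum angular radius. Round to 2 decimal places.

4.22

Call the three points A, B, C in the order given.
Side lengths²: AB² = 58, AC² = 52, BC² = 50.
Since AB² = 58 < 52 + 50 = 102, the triangle is acute, so the smallest enclosing circle is the circumcircle.
Circumcentre = (28/23, -27/23), r² = 9425/529.
r = √(9425/529) ≈ 4.22.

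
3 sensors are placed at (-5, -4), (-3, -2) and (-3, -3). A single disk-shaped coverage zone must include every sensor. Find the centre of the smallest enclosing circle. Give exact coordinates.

Call the three points A, B, C in the order given.
Side lengths²: AB² = 8, AC² = 5, BC² = 1.
Since AB² = 8 ≥ 5 + 1 = 6, the angle opposite AB is not acute, so the smallest enclosing circle has AB as diameter.
Centre = midpoint of AB = (-4, -3), r² = 8/4 = 2.
Centre = (-4, -3).

(-4, -3)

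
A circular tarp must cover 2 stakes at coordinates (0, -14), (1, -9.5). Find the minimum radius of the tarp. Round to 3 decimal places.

The smallest circle enclosing two points has them as diameter endpoints.
Centre = midpoint = (0.5, -11.75); r² = |(0, -14)−(1, -9.5)|²/4 = 21.25/4 = 5.3125.
r = √(5.3125) ≈ 2.305.

2.305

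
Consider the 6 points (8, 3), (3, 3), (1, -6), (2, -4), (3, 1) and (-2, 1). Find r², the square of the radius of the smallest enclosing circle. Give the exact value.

24505/722

The minimum enclosing circle is determined by three boundary points: (8, 3), (1, -6), (-2, 1).
Their circumcentre is (135/38, -29/38) with r² = 24505/722.
The farthest remaining point (3, 3) is at distance² 10445/722 ≤ 24505/722.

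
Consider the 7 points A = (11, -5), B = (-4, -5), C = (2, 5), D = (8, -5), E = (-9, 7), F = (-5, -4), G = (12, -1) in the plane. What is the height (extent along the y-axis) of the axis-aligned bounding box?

12

max y = 7, min y = -5, so height = 12.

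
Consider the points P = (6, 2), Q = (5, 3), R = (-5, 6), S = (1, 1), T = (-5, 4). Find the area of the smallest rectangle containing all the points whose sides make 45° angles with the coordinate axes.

67.5

In coordinates u = x + y, v = x − y the rectangle is axis-aligned; the map (x,y)→(u,v) scales areas by 2.
u-values: 8, 8, 1, 2, -1; range = 8 − (-1) = 9.
v-values: 4, 2, -11, 0, -9; range = 4 − (-11) = 15.
Area = (9 × 15) / 2 = 67.5.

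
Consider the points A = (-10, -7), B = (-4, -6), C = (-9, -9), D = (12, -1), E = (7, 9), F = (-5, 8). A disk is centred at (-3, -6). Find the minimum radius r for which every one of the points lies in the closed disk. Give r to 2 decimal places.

The required radius is the distance from (-3, -6) to the farthest point.
Squared distances: 50, 1, 45, 250, 325, 200.
Maximum is 325, attained at E.
r = √325 ≈ 18.03.

18.03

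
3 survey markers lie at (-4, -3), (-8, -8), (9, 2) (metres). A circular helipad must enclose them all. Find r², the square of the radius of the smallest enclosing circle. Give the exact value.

97.25

Call the three points A, B, C in the order given.
Side lengths²: AB² = 41, AC² = 194, BC² = 389.
Since BC² = 389 ≥ 194 + 41 = 235, the angle opposite BC is not acute, so the smallest enclosing circle has BC as diameter.
Centre = midpoint of BC = (0.5, -3), r² = 389/4 = 97.25.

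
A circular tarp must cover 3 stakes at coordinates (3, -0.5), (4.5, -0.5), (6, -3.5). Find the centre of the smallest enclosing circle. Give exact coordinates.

Call the three points A, B, C in the order given.
Side lengths²: AB² = 2.25, AC² = 18, BC² = 11.25.
Since AC² = 18 ≥ 11.25 + 2.25 = 13.5, the angle opposite AC is not acute, so the smallest enclosing circle has AC as diameter.
Centre = midpoint of AC = (4.5, -2), r² = 18/4 = 4.5.
Centre = (4.5, -2).

(4.5, -2)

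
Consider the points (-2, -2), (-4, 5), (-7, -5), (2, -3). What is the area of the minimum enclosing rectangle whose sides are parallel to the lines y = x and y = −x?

91

In coordinates u = x + y, v = x − y the rectangle is axis-aligned; the map (x,y)→(u,v) scales areas by 2.
u-values: -4, 1, -12, -1; range = 1 − (-12) = 13.
v-values: 0, -9, -2, 5; range = 5 − (-9) = 14.
Area = (13 × 14) / 2 = 91.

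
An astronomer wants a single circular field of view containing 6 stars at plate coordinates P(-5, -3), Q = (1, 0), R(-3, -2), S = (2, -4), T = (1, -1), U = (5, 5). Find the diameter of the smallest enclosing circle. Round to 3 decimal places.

12.806

A smallest enclosing disk is always determined by at most three of the input points on its boundary.
The farthest pair is P–U with squared distance 164. The circle on this segment as diameter has centre (0, 1) and r² = 164/4 = 41.
Check Q: distance² to centre = 2 ≤ 41, so it lies inside.
All remaining points lie in this disk, and no smaller disk contains both endpoints, so this is the minimum enclosing circle.
Diameter = 2r = 2√41 ≈ 12.806.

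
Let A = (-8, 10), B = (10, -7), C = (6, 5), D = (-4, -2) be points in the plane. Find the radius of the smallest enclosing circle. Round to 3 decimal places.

By Welzl's lemma the MEC is supported by two points (diametrically opposite) or three points (on a circumcircle).
The farthest pair is A–B with squared distance 613. The circle on this segment as diameter has centre (1, 1.5) and r² = 613/4 = 153.25.
Check C: distance² to centre = 37.25 ≤ 153.25, so it lies inside.
All remaining points lie in this disk, and no smaller disk contains both endpoints, so this is the minimum enclosing circle.
r = √(153.25) ≈ 12.379.

12.379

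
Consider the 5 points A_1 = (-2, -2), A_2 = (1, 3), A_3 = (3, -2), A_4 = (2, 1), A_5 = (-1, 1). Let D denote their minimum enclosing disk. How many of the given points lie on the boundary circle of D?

By Welzl's lemma the MEC is supported by two points (diametrically opposite) or three points (on a circumcircle).
The minimum enclosing circle is determined by three boundary points: A_1, A_2, A_3.
Their circumcentre is (0.5, -0.1) with r² = 9.86.
The farthest remaining point A_4 is at distance² 3.46 ≤ 9.86.
The points at distance exactly r from the centre are A_1, A_2, A_3 — 3 points.

3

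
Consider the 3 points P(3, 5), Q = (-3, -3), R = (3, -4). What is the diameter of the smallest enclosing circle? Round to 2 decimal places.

Side lengths²: PQ² = 100, PR² = 81, QR² = 37.
Since PQ² = 100 < 81 + 37 = 118, the triangle is acute, so the smallest enclosing circle is the circumcircle.
Circumcentre = (2/3, 0.5), r² = 925/36.
Diameter = 2r = 2√(925/36) ≈ 10.14.

10.14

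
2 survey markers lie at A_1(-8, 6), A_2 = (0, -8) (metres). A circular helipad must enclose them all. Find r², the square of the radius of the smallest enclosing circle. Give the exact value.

65

The smallest circle enclosing two points has them as diameter endpoints.
Centre = midpoint = (-4, -1); r² = |A_1A_2|²/4 = 260/4 = 65.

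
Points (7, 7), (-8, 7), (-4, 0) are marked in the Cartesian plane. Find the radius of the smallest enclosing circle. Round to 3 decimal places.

7.508

Call the three points A, B, C in the order given.
Side lengths²: AB² = 225, AC² = 170, BC² = 65.
Since AB² = 225 < 170 + 65 = 235, the triangle is acute, so the smallest enclosing circle is the circumcircle.
Circumcentre = (-0.5, 93/14), r² = 5525/98.
r = √(5525/98) ≈ 7.508.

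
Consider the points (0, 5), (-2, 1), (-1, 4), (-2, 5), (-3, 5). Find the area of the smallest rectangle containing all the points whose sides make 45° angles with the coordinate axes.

In coordinates u = x + y, v = x − y the rectangle is axis-aligned; the map (x,y)→(u,v) scales areas by 2.
u-values: 5, -1, 3, 3, 2; range = 5 − (-1) = 6.
v-values: -5, -3, -5, -7, -8; range = -3 − (-8) = 5.
Area = (6 × 5) / 2 = 15.

15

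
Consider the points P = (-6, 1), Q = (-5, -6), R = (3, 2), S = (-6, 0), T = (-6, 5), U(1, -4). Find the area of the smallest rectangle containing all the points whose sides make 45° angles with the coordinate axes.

In coordinates u = x + y, v = x − y the rectangle is axis-aligned; the map (x,y)→(u,v) scales areas by 2.
u-values: -5, -11, 5, -6, -1, -3; range = 5 − (-11) = 16.
v-values: -7, 1, 1, -6, -11, 5; range = 5 − (-11) = 16.
Area = (16 × 16) / 2 = 128.

128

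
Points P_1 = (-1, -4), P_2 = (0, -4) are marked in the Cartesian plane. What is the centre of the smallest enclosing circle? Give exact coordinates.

The smallest circle enclosing two points has them as diameter endpoints.
Centre = midpoint = (-0.5, -4); r² = |P_1P_2|²/4 = 1/4 = 0.25.
Centre = (-0.5, -4).

(-0.5, -4)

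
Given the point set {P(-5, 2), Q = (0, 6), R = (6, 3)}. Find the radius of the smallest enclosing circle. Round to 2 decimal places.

Side lengths²: PQ² = 41, PR² = 122, QR² = 45.
Since PR² = 122 ≥ 45 + 41 = 86, the angle opposite PR is not acute, so the smallest enclosing circle has PR as diameter.
Centre = midpoint of PR = (0.5, 2.5), r² = 122/4 = 30.5.
r = √(30.5) ≈ 5.52.

5.52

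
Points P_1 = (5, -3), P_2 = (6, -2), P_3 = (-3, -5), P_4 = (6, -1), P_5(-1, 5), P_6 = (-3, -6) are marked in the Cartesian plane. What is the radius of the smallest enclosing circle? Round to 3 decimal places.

5.989

A smallest enclosing disk is always determined by at most three of the input points on its boundary.
The minimum enclosing circle is determined by three boundary points: P_2, P_5, P_6.
Their circumcentre is (3/26, -23/26) with r² = 12125/338.
The farthest remaining point P_4 is at distance² 11709/338 ≤ 12125/338.
r = √(12125/338) ≈ 5.989.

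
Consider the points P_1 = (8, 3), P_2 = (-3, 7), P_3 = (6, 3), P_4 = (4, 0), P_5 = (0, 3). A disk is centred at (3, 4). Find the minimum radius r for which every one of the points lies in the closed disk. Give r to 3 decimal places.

6.708

The required radius is the distance from (3, 4) to the farthest point.
Squared distances: 26, 45, 10, 17, 10.
Maximum is 45, attained at P_2.
r = √45 ≈ 6.708.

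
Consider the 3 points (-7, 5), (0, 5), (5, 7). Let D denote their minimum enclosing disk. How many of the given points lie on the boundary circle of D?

2

Call the three points A, B, C in the order given.
Side lengths²: AB² = 49, AC² = 148, BC² = 29.
Since AC² = 148 ≥ 49 + 29 = 78, the angle opposite AC is not acute, so the smallest enclosing circle has AC as diameter.
Centre = midpoint of AC = (-1, 6), r² = 148/4 = 37.
The points at distance exactly r from the centre are (-7, 5), (5, 7) — 2 points.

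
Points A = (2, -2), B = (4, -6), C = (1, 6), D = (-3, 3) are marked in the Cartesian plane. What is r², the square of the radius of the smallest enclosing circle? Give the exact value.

The minimum enclosing circle of a finite set is fixed by two of the points (as a diameter) or three (as a circumcircle).
The minimum enclosing circle is determined by three boundary points: B, C, D.
Their circumcentre is (91/38, -1/38) with r² = 27625/722.
The farthest remaining point A is at distance² 2925/722 ≤ 27625/722.

27625/722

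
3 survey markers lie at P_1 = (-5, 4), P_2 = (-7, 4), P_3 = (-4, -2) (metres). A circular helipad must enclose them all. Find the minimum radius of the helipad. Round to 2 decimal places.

3.35

Side lengths²: P_1P_2² = 4, P_1P_3² = 37, P_2P_3² = 45.
Since P_2P_3² = 45 ≥ 37 + 4 = 41, the angle opposite P_2P_3 is not acute, so the smallest enclosing circle has P_2P_3 as diameter.
Centre = midpoint of P_2P_3 = (-5.5, 1), r² = 45/4 = 11.25.
r = √(11.25) ≈ 3.35.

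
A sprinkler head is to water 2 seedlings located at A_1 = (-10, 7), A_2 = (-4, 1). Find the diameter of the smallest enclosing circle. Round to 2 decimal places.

The smallest circle enclosing two points has them as diameter endpoints.
Centre = midpoint = (-7, 4); r² = |A_1A_2|²/4 = 72/4 = 18.
Diameter = 2r = 2√18 ≈ 8.49.

8.49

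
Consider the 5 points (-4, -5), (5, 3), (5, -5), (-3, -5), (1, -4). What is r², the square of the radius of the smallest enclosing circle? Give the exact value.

36.25

By Welzl's lemma the MEC is supported by two points (diametrically opposite) or three points (on a circumcircle).
The farthest pair is (-4, -5)–(5, 3) with squared distance 145. The circle on this segment as diameter has centre (0.5, -1) and r² = 145/4 = 36.25.
Check (5, -5): distance² to centre = 36.25 ≤ 36.25, so it lies inside.
All remaining points lie in this disk, and no smaller disk contains both endpoints, so this is the minimum enclosing circle.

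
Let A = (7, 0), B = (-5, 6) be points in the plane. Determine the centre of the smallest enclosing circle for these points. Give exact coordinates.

The smallest circle enclosing two points has them as diameter endpoints.
Centre = midpoint = (1, 3); r² = |AB|²/4 = 180/4 = 45.
Centre = (1, 3).

(1, 3)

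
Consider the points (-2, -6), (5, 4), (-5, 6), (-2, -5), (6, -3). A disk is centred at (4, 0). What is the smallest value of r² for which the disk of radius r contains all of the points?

The required radius is the distance from (4, 0) to the farthest point.
Squared distances: 72, 17, 117, 61, 13.
Maximum is 117, attained at (-5, 6).

117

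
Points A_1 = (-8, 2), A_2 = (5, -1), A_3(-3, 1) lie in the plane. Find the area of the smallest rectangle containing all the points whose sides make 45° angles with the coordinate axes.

In coordinates u = x + y, v = x − y the rectangle is axis-aligned; the map (x,y)→(u,v) scales areas by 2.
u-values: -6, 4, -2; range = 4 − (-6) = 10.
v-values: -10, 6, -4; range = 6 − (-10) = 16.
Area = (10 × 16) / 2 = 80.

80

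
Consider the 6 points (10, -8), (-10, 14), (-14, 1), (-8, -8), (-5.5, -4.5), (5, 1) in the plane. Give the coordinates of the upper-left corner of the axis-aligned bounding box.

(-14, 14)

x-range [-14, 10], y-range [-8, 14].
The upper-left corner is (-14, 14).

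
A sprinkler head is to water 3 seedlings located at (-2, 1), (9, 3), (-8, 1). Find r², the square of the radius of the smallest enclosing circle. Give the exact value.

73.25

Call the three points A, B, C in the order given.
Side lengths²: AB² = 125, AC² = 36, BC² = 293.
Since BC² = 293 ≥ 125 + 36 = 161, the angle opposite BC is not acute, so the smallest enclosing circle has BC as diameter.
Centre = midpoint of BC = (0.5, 2), r² = 293/4 = 73.25.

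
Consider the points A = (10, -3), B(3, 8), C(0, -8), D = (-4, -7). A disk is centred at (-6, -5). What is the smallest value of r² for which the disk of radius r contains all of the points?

260

The required radius is the distance from (-6, -5) to the farthest point.
Squared distances: 260, 250, 45, 8.
Maximum is 260, attained at A.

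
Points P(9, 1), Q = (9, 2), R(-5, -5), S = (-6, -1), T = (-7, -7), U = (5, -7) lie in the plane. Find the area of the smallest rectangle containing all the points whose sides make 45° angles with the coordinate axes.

212.5

In coordinates u = x + y, v = x − y the rectangle is axis-aligned; the map (x,y)→(u,v) scales areas by 2.
u-values: 10, 11, -10, -7, -14, -2; range = 11 − (-14) = 25.
v-values: 8, 7, 0, -5, 0, 12; range = 12 − (-5) = 17.
Area = (25 × 17) / 2 = 212.5.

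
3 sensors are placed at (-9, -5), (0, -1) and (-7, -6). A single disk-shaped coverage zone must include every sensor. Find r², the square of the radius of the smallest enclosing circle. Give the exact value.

24.25

Call the three points A, B, C in the order given.
Side lengths²: AB² = 97, AC² = 5, BC² = 74.
Since AB² = 97 ≥ 74 + 5 = 79, the angle opposite AB is not acute, so the smallest enclosing circle has AB as diameter.
Centre = midpoint of AB = (-4.5, -3), r² = 97/4 = 24.25.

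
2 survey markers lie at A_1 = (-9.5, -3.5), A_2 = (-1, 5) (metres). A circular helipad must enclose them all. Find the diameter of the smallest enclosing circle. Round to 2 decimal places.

12.02

The smallest circle enclosing two points has them as diameter endpoints.
Centre = midpoint = (-5.25, 0.75); r² = |A_1A_2|²/4 = 144.5/4 = 36.125.
Diameter = 2r = 2√(36.125) ≈ 12.02.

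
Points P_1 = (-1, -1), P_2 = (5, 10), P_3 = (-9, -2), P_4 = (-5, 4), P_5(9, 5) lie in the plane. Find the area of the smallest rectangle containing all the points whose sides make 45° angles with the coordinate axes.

169

In coordinates u = x + y, v = x − y the rectangle is axis-aligned; the map (x,y)→(u,v) scales areas by 2.
u-values: -2, 15, -11, -1, 14; range = 15 − (-11) = 26.
v-values: 0, -5, -7, -9, 4; range = 4 − (-9) = 13.
Area = (26 × 13) / 2 = 169.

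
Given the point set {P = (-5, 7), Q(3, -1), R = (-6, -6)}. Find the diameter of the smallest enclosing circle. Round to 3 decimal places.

Side lengths²: PQ² = 128, PR² = 170, QR² = 106.
Since PR² = 170 < 128 + 106 = 234, the triangle is acute, so the smallest enclosing circle is the circumcircle.
Circumcentre = (-51/14, 5/14), r² = 4505/98.
Diameter = 2r = 2√(4505/98) ≈ 13.560.

13.560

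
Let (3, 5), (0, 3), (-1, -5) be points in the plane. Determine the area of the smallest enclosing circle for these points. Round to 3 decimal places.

Call the three points A, B, C in the order given.
Side lengths²: AB² = 13, AC² = 116, BC² = 65.
Since AC² = 116 ≥ 65 + 13 = 78, the angle opposite AC is not acute, so the smallest enclosing circle has AC as diameter.
Centre = midpoint of AC = (1, 0), r² = 116/4 = 29.
Area = π·r² = π·29 ≈ 91.106.

91.106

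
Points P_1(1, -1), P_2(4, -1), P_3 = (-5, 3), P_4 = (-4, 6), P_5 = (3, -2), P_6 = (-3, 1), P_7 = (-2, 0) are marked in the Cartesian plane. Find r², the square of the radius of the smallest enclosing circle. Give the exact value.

The minimum enclosing circle is determined by three boundary points: P_2, P_4, P_5.
Their circumcentre is (-7/30, 67/30) with r² = 12769/450.
The farthest remaining point P_3 is at distance² 10489/450 ≤ 12769/450.

12769/450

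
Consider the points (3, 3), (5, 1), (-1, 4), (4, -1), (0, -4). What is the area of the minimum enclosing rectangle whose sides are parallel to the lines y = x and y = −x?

In coordinates u = x + y, v = x − y the rectangle is axis-aligned; the map (x,y)→(u,v) scales areas by 2.
u-values: 6, 6, 3, 3, -4; range = 6 − (-4) = 10.
v-values: 0, 4, -5, 5, 4; range = 5 − (-5) = 10.
Area = (10 × 10) / 2 = 50.

50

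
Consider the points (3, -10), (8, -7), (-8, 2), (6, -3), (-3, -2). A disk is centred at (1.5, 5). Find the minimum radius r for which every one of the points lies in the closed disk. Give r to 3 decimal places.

15.075

The required radius is the distance from (1.5, 5) to the farthest point.
Squared distances: 227.25, 186.25, 99.25, 84.25, 69.25.
Maximum is 227.25, attained at (3, -10).
r = √(227.25) ≈ 15.075.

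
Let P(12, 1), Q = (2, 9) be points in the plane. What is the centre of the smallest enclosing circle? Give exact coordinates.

The smallest circle enclosing two points has them as diameter endpoints.
Centre = midpoint = (7, 5); r² = |PQ|²/4 = 164/4 = 41.
Centre = (7, 5).

(7, 5)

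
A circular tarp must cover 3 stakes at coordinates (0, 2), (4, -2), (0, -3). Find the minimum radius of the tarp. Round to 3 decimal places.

2.915

Call the three points A, B, C in the order given.
Side lengths²: AB² = 32, AC² = 25, BC² = 17.
Since AB² = 32 < 25 + 17 = 42, the triangle is acute, so the smallest enclosing circle is the circumcircle.
Circumcentre = (1.5, -0.5), r² = 8.5.
r = √(8.5) ≈ 2.915.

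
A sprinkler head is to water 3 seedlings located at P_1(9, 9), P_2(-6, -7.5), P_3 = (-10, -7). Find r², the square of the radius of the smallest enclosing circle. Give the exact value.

154.25

Side lengths²: P_1P_2² = 497.25, P_1P_3² = 617, P_2P_3² = 16.25.
Since P_1P_3² = 617 ≥ 497.25 + 16.25 = 513.5, the angle opposite P_1P_3 is not acute, so the smallest enclosing circle has P_1P_3 as diameter.
Centre = midpoint of P_1P_3 = (-0.5, 1), r² = 617/4 = 154.25.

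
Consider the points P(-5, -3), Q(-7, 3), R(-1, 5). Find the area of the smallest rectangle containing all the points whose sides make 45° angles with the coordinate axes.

48

In coordinates u = x + y, v = x − y the rectangle is axis-aligned; the map (x,y)→(u,v) scales areas by 2.
u-values: -8, -4, 4; range = 4 − (-8) = 12.
v-values: -2, -10, -6; range = -2 − (-10) = 8.
Area = (12 × 8) / 2 = 48.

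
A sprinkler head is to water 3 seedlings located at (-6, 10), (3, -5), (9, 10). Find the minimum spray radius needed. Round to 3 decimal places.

Call the three points A, B, C in the order given.
Side lengths²: AB² = 306, AC² = 225, BC² = 261.
Since AB² = 306 < 261 + 225 = 486, the triangle is acute, so the smallest enclosing circle is the circumcircle.
Circumcentre = (1.5, 4.3), r² = 88.74.
r = √(88.74) ≈ 9.420.

9.420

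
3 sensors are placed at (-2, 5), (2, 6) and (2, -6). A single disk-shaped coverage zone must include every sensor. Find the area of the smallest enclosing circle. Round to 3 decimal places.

Call the three points A, B, C in the order given.
Side lengths²: AB² = 17, AC² = 137, BC² = 144.
Since BC² = 144 < 137 + 17 = 154, the triangle is acute, so the smallest enclosing circle is the circumcircle.
Circumcentre = (1.375, 0), r² = 36.390625.
Area = π·r² = π·36.390625 ≈ 114.325.

114.325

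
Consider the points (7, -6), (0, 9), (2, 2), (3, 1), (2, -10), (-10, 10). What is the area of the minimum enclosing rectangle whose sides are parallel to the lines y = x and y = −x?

In coordinates u = x + y, v = x − y the rectangle is axis-aligned; the map (x,y)→(u,v) scales areas by 2.
u-values: 1, 9, 4, 4, -8, 0; range = 9 − (-8) = 17.
v-values: 13, -9, 0, 2, 12, -20; range = 13 − (-20) = 33.
Area = (17 × 33) / 2 = 280.5.

280.5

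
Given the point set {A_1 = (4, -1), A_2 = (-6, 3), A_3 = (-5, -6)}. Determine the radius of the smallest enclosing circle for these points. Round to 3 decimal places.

5.838

Side lengths²: A_1A_2² = 116, A_1A_3² = 106, A_2A_3² = 82.
Since A_1A_2² = 116 < 106 + 82 = 188, the triangle is acute, so the smallest enclosing circle is the circumcircle.
Circumcentre = (-79/43, -47/43), r² = 63017/1849.
r = √(63017/1849) ≈ 5.838.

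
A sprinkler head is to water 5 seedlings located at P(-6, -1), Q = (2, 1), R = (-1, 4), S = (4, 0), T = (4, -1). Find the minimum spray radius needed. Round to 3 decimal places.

5.025

The minimum enclosing circle of a finite set is fixed by two of the points (as a diameter) or three (as a circumcircle).
The farthest pair is P–S with squared distance 101. The circle on this segment as diameter has centre (-1, -0.5) and r² = 101/4 = 25.25.
Check Q: distance² to centre = 11.25 ≤ 25.25, so it lies inside.
All remaining points lie in this disk, and no smaller disk contains both endpoints, so this is the minimum enclosing circle.
r = √(25.25) ≈ 5.025.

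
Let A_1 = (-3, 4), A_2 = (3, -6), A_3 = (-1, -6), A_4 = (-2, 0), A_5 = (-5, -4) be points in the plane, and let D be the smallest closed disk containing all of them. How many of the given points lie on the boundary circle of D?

The minimum enclosing circle of a finite set is fixed by two of the points (as a diameter) or three (as a circumcircle).
The farthest pair is A_1–A_2 with squared distance 136. The circle on this segment as diameter has centre (0, -1) and r² = 136/4 = 34.
Check A_3: distance² to centre = 26 ≤ 34, so it lies inside.
All remaining points lie in this disk, and no smaller disk contains both endpoints, so this is the minimum enclosing circle.
The points at distance exactly r from the centre are A_1, A_2, A_5 — 3 points.

3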